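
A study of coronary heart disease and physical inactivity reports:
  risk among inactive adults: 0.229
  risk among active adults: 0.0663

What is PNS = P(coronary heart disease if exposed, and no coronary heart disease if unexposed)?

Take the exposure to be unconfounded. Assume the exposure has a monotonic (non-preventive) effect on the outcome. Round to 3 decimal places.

PNS ≈ 0.163

Let p₁ = 0.229, p₀ = 0.0663.
Under exogeneity and monotonicity, PNS = p₁ − p₀.
PNS = 0.229 − 0.0663 = 0.1627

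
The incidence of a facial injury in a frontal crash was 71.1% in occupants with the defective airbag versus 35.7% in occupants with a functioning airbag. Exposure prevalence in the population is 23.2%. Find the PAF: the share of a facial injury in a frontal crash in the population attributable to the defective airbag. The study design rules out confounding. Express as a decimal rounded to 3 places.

PAF ≈ 0.187

p₁ = 0.711, p₀ = 0.357.
Overall risk P(Y=1) = π·p₁ + (1−π)·p₀ = 0.232×0.711 + 0.768×0.357 = 0.43913.
Under exogeneity, PAF = [P(Y=1) − p₀] / P(Y=1).
PAF = (0.43913 − 0.357) / 0.43913 ≈ 0.1870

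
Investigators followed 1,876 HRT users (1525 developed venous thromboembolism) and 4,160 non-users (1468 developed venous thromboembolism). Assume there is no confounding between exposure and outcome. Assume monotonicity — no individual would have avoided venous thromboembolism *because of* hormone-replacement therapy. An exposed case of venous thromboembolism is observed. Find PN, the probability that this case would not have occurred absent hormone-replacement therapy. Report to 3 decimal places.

p₁ = P(outcome | exposed) = 1525/1876 = 0.8129
p₀ = P(outcome | unexposed) = 1468/4160 = 0.35288
Under exogeneity and monotonicity, PN = (p₁ − p₀) / p₁.
PN = (0.8129 − 0.35288) / 0.8129 = 0.46002 / 0.8129 ≈ 0.5659

PN ≈ 0.566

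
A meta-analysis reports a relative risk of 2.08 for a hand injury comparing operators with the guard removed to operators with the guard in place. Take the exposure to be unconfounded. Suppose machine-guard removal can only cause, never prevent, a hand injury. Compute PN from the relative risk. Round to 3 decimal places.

Under exogeneity and monotonicity, PN = (RR − 1) / RR = 1 − 1/RR.
PN = (2.08 − 1) / 2.08 = 1.08 / 2.08 ≈ 0.5192

PN ≈ 0.519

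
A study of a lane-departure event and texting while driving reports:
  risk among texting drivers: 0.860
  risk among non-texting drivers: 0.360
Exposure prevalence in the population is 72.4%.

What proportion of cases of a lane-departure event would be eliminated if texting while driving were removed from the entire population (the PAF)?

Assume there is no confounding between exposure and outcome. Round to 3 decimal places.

PAF ≈ 0.501

Let p₁ = 0.86, p₀ = 0.36.
Overall risk P(Y=1) = π·p₁ + (1−π)·p₀ = 0.724×0.86 + 0.276×0.36 = 0.722.
Under exogeneity, PAF = [P(Y=1) − p₀] / P(Y=1).
PAF = (0.722 − 0.36) / 0.722 ≈ 0.5014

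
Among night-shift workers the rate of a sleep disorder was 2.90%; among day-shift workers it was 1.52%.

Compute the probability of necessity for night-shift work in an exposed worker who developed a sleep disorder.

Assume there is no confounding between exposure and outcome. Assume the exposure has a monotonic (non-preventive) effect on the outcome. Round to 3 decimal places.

PN ≈ 0.476

p₁ = 0.029, p₀ = 0.0152.
Under exogeneity and monotonicity, PN = (p₁ − p₀) / p₁.
PN = (0.029 − 0.0152) / 0.029 = 0.0138 / 0.029 ≈ 0.4759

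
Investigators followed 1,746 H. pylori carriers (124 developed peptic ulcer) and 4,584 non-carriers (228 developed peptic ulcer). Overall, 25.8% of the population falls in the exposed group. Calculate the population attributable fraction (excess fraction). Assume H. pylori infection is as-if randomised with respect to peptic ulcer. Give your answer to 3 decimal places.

PAF ≈ 0.099

p₁ = P(outcome | exposed) = 124/1746 = 0.071019
p₀ = P(outcome | unexposed) = 228/4584 = 0.049738
Overall risk P(Y=1) = π·p₁ + (1−π)·p₀ = 0.258×0.071019 + 0.742×0.049738 = 0.055229.
Under exogeneity, PAF = [P(Y=1) − p₀] / P(Y=1).
PAF = (0.055229 − 0.049738) / 0.055229 ≈ 0.0994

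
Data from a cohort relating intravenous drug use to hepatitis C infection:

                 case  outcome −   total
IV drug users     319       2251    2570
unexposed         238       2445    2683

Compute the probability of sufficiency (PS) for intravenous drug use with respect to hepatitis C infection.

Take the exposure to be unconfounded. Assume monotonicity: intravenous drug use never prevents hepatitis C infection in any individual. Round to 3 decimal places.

PS ≈ 0.039

p₁ = P(outcome | exposed) = 319/2570 = 0.12412
p₀ = P(outcome | unexposed) = 238/2683 = 0.088707
Under exogeneity and monotonicity, PS = (p₁ − p₀) / (1 − p₀).
PS = (0.12412 − 0.088707) / (1 − 0.088707) = 0.035418 / 0.91129 ≈ 0.0389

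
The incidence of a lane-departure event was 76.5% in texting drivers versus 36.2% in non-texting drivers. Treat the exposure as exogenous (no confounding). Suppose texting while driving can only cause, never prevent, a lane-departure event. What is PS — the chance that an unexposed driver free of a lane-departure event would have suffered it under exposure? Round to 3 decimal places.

p₁ = 0.765, p₀ = 0.362.
Under exogeneity and monotonicity, PS = (p₁ − p₀) / (1 − p₀).
PS = (0.765 − 0.362) / (1 − 0.362) = 0.403 / 0.638 ≈ 0.6317

PS ≈ 0.632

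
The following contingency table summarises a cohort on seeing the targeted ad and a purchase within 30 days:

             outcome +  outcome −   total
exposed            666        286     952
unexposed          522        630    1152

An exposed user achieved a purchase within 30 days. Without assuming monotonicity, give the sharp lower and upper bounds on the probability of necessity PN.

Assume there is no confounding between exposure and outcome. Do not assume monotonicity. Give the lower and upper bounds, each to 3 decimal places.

p₁ = P(outcome | exposed) = 666/952 = 0.69958
p₀ = P(outcome | unexposed) = 522/1152 = 0.45312
Under exogeneity alone the bounds on PN are max{0,(p₁−p₀)/p₁} ≤ PN ≤ min{1,(1−p₀)/p₁}.
  lower = (p₁ − p₀)/p₁ = 0.24645 / 0.69958 ≈ 0.3523
  upper = min{1, (1 − p₀)/p₁} = 0.54688 / 0.69958 ≈ 0.7817

0.352 ≤ PN ≤ 0.782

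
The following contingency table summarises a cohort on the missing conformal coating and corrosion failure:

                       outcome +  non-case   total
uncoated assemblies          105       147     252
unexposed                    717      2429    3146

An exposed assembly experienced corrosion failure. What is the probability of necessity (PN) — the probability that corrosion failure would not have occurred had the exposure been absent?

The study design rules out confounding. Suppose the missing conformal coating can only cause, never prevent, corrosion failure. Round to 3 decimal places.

p₁ = P(outcome | exposed) = 105/252 = 0.41667
p₀ = P(outcome | unexposed) = 717/3146 = 0.22791
Under exogeneity and monotonicity, PN = (p₁ − p₀)/p₁.
PN = (0.41667 − 0.22791) / 0.41667 ≈ 0.4530

PN ≈ 0.453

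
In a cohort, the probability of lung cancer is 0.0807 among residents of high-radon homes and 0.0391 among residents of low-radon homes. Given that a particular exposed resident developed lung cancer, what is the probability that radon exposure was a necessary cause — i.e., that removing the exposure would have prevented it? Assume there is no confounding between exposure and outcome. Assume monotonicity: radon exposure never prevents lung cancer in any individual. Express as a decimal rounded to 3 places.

Let p₁ = 0.0807, p₀ = 0.0391.
Under exogeneity and monotonicity, PN = (p₁ − p₀) / p₁.
PN = (0.0807 − 0.0391) / 0.0807 = 0.0416 / 0.0807 ≈ 0.5155

PN ≈ 0.515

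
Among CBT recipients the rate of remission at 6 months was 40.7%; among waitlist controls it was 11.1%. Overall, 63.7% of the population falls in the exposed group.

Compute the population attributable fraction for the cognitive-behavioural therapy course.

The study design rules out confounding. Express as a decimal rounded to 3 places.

PAF ≈ 0.629

p₁ = 0.407, p₀ = 0.111.
Overall risk P(Y=1) = π·p₁ + (1−π)·p₀ = 0.637×0.407 + 0.363×0.111 = 0.29955.
Under exogeneity, PAF = [P(Y=1) − p₀] / P(Y=1).
PAF = (0.29955 − 0.111) / 0.29955 ≈ 0.6294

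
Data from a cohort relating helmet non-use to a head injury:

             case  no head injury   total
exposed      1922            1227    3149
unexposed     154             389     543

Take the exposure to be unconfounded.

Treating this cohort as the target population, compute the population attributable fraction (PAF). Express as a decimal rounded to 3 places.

PAF ≈ 0.496

p₁ = P(outcome | exposed) = 1922/3149 = 0.61035
p₀ = P(outcome | unexposed) = 154/543 = 0.28361
Exposure prevalence π = 3149/3692 = 0.85293; overall risk P(Y=1) = 0.5623.
Under exogeneity, PAF = [P(Y=1) − p₀]/P(Y=1).
PAF = (0.5623 − 0.28361) / 0.5623 ≈ 0.4956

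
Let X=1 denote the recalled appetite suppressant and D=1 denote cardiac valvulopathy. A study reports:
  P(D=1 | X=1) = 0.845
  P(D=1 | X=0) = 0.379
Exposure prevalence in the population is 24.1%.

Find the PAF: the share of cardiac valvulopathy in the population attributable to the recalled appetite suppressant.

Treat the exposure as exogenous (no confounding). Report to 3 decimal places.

PAF ≈ 0.229

Let p₁ = 0.845, p₀ = 0.379.
Overall risk P(Y=1) = π·p₁ + (1−π)·p₀ = 0.241×0.845 + 0.759×0.379 = 0.49131.
Under exogeneity, PAF = [P(Y=1) − p₀] / P(Y=1).
PAF = (0.49131 − 0.379) / 0.49131 ≈ 0.2286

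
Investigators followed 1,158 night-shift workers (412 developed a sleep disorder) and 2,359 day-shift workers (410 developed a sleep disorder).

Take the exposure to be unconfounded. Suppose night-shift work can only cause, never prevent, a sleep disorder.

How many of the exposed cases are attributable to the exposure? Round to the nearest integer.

p₁ = P(outcome | exposed) = 412/1158 = 0.35579
p₀ = P(outcome | unexposed) = 410/2359 = 0.1738
PN = (p₁ − p₀)/p₁ = (0.35579 − 0.1738) / 0.35579 ≈ 0.51150.
Attributable cases ≈ PN × (exposed cases) = 0.51150 × 412 ≈ 210.74.

about 211 cases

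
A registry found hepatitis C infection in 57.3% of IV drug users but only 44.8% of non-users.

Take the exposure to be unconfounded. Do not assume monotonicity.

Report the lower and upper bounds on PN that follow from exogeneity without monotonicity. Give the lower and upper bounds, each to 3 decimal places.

0.218 ≤ PN ≤ 0.963

p₁ = 0.573, p₀ = 0.448.
Under exogeneity alone the bounds on PN are max{0,(p₁−p₀)/p₁} ≤ PN ≤ min{1,(1−p₀)/p₁}.
  lower = (p₁ − p₀)/p₁ = 0.125 / 0.573 ≈ 0.2182
  upper = min{1, (1 − p₀)/p₁} = 0.552 / 0.573 ≈ 0.9634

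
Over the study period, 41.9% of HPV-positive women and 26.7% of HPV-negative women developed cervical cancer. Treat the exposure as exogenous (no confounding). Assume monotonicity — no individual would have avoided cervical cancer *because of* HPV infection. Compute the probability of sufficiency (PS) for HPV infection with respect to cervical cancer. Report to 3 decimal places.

PS ≈ 0.207

p₁ = 0.419, p₀ = 0.267.
Under exogeneity and monotonicity, PS = (p₁ − p₀) / (1 − p₀).
PS = (0.419 − 0.267) / (1 − 0.267) = 0.152 / 0.733 ≈ 0.2074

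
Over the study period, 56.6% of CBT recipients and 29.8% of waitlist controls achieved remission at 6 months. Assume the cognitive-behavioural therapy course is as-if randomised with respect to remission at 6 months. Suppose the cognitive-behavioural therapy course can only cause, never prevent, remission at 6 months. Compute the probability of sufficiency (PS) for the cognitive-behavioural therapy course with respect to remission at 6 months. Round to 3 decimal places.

p₁ = 0.566, p₀ = 0.298.
Under exogeneity and monotonicity, PS = (p₁ − p₀) / (1 − p₀).
PS = (0.566 − 0.298) / (1 − 0.298) = 0.268 / 0.702 ≈ 0.3818

PS ≈ 0.382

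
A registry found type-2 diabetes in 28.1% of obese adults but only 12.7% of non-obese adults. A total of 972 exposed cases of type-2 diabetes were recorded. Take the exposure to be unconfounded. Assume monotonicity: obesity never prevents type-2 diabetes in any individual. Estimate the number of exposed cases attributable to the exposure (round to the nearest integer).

p₁ = 0.281, p₀ = 0.127.
PN = (p₁ − p₀)/p₁ = (0.281 − 0.127) / 0.281 ≈ 0.54804.
Attributable cases ≈ PN × (exposed cases) = 0.54804 × 972 ≈ 532.70.

about 533 cases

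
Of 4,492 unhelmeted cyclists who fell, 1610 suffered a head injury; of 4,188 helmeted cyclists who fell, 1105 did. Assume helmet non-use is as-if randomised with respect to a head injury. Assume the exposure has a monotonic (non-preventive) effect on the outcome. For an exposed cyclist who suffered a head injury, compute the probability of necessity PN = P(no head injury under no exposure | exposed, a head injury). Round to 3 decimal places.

p₁ = P(outcome | exposed) = 1610/4492 = 0.35841
p₀ = P(outcome | unexposed) = 1105/4188 = 0.26385
Under exogeneity and monotonicity, PN = (p₁ − p₀) / p₁.
PN = (0.35841 − 0.26385) / 0.35841 = 0.094566 / 0.35841 ≈ 0.2638

PN ≈ 0.264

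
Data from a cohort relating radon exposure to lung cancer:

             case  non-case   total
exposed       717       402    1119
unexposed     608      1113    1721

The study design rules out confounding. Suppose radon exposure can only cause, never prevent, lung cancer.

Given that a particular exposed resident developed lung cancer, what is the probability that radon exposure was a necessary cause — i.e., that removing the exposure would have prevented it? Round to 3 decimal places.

PN ≈ 0.449

p₁ = P(outcome | exposed) = 717/1119 = 0.64075
p₀ = P(outcome | unexposed) = 608/1721 = 0.35328
Under exogeneity and monotonicity, PN = (p₁ − p₀)/p₁.
PN = (0.64075 − 0.35328) / 0.64075 ≈ 0.4486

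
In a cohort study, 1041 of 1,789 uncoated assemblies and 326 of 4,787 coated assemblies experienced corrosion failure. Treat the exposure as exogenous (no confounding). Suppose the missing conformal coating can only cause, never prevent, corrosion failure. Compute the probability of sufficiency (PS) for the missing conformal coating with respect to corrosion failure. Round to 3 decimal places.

PS ≈ 0.551

p₁ = P(outcome | exposed) = 1041/1789 = 0.58189
p₀ = P(outcome | unexposed) = 326/4787 = 0.068101
Under exogeneity and monotonicity, PS = (p₁ − p₀) / (1 − p₀).
PS = (0.58189 − 0.068101) / (1 − 0.068101) = 0.51379 / 0.9319 ≈ 0.5513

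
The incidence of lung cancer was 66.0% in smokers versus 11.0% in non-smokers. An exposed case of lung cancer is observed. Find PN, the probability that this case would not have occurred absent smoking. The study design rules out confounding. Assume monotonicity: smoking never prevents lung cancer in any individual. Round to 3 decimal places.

p₁ = 0.66, p₀ = 0.11.
Under exogeneity and monotonicity, PN = (p₁ − p₀) / p₁.
PN = (0.66 − 0.11) / 0.66 = 0.55 / 0.66 ≈ 0.8333

PN ≈ 0.833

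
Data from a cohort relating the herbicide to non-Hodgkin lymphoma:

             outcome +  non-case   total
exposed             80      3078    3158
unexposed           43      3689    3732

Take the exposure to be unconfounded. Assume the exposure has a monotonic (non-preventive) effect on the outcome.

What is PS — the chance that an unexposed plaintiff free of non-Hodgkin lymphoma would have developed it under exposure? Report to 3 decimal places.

PS ≈ 0.014

p₁ = P(outcome | exposed) = 80/3158 = 0.025332
p₀ = P(outcome | unexposed) = 43/3732 = 0.011522
Under exogeneity and monotonicity, PS = (p₁ − p₀)/(1 − p₀).
PS = (0.025332 − 0.011522) / 0.98848 ≈ 0.0140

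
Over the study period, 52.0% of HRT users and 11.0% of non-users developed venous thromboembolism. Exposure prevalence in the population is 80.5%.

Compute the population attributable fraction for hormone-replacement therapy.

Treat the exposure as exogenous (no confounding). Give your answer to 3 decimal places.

PAF ≈ 0.750

p₁ = 0.52, p₀ = 0.11.
Overall risk P(Y=1) = π·p₁ + (1−π)·p₀ = 0.805×0.52 + 0.195×0.11 = 0.44005.
Under exogeneity, PAF = [P(Y=1) − p₀] / P(Y=1).
PAF = (0.44005 − 0.11) / 0.44005 ≈ 0.7500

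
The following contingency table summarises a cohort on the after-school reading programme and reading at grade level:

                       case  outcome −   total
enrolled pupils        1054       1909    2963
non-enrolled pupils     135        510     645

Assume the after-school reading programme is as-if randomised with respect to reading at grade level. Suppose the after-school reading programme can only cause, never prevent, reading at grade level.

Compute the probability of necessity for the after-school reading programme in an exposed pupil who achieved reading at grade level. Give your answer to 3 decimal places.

PN ≈ 0.412

p₁ = P(outcome | exposed) = 1054/2963 = 0.35572
p₀ = P(outcome | unexposed) = 135/645 = 0.2093
Under exogeneity and monotonicity, PN = (p₁ − p₀)/p₁.
PN = (0.35572 − 0.2093) / 0.35572 ≈ 0.4116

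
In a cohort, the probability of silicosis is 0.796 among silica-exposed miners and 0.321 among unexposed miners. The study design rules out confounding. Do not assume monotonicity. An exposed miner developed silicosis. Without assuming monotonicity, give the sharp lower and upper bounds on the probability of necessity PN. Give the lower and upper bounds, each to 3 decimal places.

Let p₁ = 0.796, p₀ = 0.321.
Under exogeneity alone the bounds on PN are max{0,(p₁−p₀)/p₁} ≤ PN ≤ min{1,(1−p₀)/p₁}.
  lower = (p₁ − p₀)/p₁ = 0.475 / 0.796 ≈ 0.5967
  upper = min{1, (1 − p₀)/p₁} = 0.679 / 0.796 ≈ 0.8530

0.597 ≤ PN ≤ 0.853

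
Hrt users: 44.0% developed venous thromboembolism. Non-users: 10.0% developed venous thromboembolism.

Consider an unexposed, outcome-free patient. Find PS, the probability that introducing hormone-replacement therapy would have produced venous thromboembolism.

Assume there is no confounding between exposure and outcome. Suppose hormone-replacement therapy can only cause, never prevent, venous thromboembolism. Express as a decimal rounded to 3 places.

PS ≈ 0.378

p₁ = 0.44, p₀ = 0.1.
Under exogeneity and monotonicity, PS = (p₁ − p₀) / (1 − p₀).
PS = (0.44 − 0.1) / (1 − 0.1) = 0.34 / 0.9 ≈ 0.3778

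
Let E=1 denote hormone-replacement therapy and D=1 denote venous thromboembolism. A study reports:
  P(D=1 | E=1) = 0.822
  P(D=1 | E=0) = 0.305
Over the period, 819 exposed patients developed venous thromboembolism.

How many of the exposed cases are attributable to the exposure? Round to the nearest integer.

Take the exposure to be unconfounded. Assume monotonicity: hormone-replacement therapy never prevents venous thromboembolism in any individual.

Let p₁ = 0.822, p₀ = 0.305.
PN = (p₁ − p₀)/p₁ = (0.822 − 0.305) / 0.822 ≈ 0.62895.
Attributable cases ≈ PN × (exposed cases) = 0.62895 × 819 ≈ 515.11.

about 515 cases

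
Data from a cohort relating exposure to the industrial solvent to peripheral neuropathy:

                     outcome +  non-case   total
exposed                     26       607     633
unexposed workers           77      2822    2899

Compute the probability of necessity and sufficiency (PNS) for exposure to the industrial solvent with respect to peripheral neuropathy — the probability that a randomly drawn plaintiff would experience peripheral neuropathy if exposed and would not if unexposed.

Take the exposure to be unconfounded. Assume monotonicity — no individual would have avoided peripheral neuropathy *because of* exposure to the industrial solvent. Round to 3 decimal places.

PNS ≈ 0.015

p₁ = P(outcome | exposed) = 26/633 = 0.041074
p₀ = P(outcome | unexposed) = 77/2899 = 0.026561
Under exogeneity and monotonicity, PNS = p₁ − p₀.
PNS = 0.041074 − 0.026561 = 0.014513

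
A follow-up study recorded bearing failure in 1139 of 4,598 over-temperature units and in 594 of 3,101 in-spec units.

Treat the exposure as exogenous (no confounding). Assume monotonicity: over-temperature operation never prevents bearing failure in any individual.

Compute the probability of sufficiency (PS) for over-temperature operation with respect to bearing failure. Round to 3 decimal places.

PS ≈ 0.069

p₁ = P(outcome | exposed) = 1139/4598 = 0.24772
p₀ = P(outcome | unexposed) = 594/3101 = 0.19155
Under exogeneity and monotonicity, PS = (p₁ − p₀) / (1 − p₀).
PS = (0.24772 − 0.19155) / (1 − 0.19155) = 0.056165 / 0.80845 ≈ 0.0695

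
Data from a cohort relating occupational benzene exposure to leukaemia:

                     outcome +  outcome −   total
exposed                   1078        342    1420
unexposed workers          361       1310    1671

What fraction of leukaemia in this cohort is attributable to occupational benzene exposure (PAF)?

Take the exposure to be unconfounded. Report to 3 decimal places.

PAF ≈ 0.536

p₁ = P(outcome | exposed) = 1078/1420 = 0.75915
p₀ = P(outcome | unexposed) = 361/1671 = 0.21604
Exposure prevalence π = 1420/3091 = 0.4594; overall risk P(Y=1) = 0.46555.
Under exogeneity, PAF = [P(Y=1) − p₀]/P(Y=1).
PAF = (0.46555 − 0.21604) / 0.46555 ≈ 0.5359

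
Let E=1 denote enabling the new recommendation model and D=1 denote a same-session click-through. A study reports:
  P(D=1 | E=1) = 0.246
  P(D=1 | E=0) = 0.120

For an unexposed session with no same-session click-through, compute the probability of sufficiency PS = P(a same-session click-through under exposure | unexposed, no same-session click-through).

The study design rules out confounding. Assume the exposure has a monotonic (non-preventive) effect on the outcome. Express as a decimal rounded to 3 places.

PS ≈ 0.143

Let p₁ = 0.246, p₀ = 0.12.
Under exogeneity and monotonicity, PS = (p₁ − p₀) / (1 − p₀).
PS = (0.246 − 0.12) / (1 − 0.12) = 0.126 / 0.88 ≈ 0.1432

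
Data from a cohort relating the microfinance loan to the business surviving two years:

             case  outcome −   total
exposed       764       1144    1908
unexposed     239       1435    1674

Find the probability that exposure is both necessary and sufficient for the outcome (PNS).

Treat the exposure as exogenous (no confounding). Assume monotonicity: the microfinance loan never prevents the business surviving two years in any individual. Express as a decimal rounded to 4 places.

p₁ = P(outcome | exposed) = 764/1908 = 0.40042
p₀ = P(outcome | unexposed) = 239/1674 = 0.14277
Under exogeneity and monotonicity, PNS = p₁ − p₀.
PNS = 0.40042 − 0.14277 = 0.25765

PNS ≈ 0.2576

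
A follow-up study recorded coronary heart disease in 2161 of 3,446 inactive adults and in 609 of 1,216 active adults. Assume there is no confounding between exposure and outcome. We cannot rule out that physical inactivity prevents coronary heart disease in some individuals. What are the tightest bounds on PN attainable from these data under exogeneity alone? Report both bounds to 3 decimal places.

p₁ = P(outcome | exposed) = 2161/3446 = 0.6271
p₀ = P(outcome | unexposed) = 609/1216 = 0.50082
Under exogeneity alone the bounds on PN are max{0,(p₁−p₀)/p₁} ≤ PN ≤ min{1,(1−p₀)/p₁}.
  lower = (p₁ − p₀)/p₁ = 0.12628 / 0.6271 ≈ 0.2014
  upper = min{1, (1 − p₀)/p₁} = 0.49918 / 0.6271 ≈ 0.7960

0.201 ≤ PN ≤ 0.796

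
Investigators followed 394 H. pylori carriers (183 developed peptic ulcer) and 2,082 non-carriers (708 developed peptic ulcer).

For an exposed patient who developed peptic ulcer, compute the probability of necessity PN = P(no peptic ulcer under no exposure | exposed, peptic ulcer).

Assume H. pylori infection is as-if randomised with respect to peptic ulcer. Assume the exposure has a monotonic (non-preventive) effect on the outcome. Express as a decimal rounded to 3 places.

p₁ = P(outcome | exposed) = 183/394 = 0.46447
p₀ = P(outcome | unexposed) = 708/2082 = 0.34006
Under exogeneity and monotonicity, PN = (p₁ − p₀) / p₁.
PN = (0.46447 − 0.34006) / 0.46447 = 0.12441 / 0.46447 ≈ 0.2679

PN ≈ 0.268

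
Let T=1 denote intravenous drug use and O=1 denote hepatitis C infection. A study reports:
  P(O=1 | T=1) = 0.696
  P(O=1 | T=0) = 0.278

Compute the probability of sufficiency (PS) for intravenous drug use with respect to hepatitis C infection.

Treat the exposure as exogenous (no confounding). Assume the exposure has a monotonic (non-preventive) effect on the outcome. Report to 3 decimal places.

PS ≈ 0.579

Let p₁ = 0.696, p₀ = 0.278.
Under exogeneity and monotonicity, PS = (p₁ − p₀) / (1 − p₀).
PS = (0.696 − 0.278) / (1 − 0.278) = 0.418 / 0.722 ≈ 0.5789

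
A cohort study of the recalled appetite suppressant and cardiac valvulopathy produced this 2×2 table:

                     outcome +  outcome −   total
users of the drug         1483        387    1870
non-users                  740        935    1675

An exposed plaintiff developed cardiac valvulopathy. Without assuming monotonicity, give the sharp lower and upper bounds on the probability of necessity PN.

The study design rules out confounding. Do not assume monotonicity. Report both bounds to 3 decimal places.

0.443 ≤ PN ≤ 0.704

p₁ = P(outcome | exposed) = 1483/1870 = 0.79305
p₀ = P(outcome | unexposed) = 740/1675 = 0.44179
Under exogeneity alone the bounds on PN are max{0,(p₁−p₀)/p₁} ≤ PN ≤ min{1,(1−p₀)/p₁}.
  lower = (p₁ − p₀)/p₁ = 0.35126 / 0.79305 ≈ 0.4429
  upper = min{1, (1 − p₀)/p₁} = 0.55821 / 0.79305 ≈ 0.7039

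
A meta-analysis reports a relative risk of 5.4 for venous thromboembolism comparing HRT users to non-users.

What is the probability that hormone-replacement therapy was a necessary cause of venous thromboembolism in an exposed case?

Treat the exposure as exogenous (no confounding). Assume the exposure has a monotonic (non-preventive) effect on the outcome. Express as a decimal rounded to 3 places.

Under exogeneity and monotonicity, PN = (RR − 1) / RR = 1 − 1/RR.
PN = (5.4 − 1) / 5.4 = 4.4 / 5.4 ≈ 0.8148

PN ≈ 0.815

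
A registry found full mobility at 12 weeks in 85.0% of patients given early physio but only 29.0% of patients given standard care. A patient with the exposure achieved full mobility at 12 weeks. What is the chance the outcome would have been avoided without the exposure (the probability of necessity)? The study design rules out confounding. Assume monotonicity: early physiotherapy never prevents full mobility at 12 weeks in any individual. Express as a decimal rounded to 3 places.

PN ≈ 0.659

p₁ = 0.85, p₀ = 0.29.
Under exogeneity and monotonicity, PN = (p₁ − p₀) / p₁.
PN = (0.85 − 0.29) / 0.85 = 0.56 / 0.85 ≈ 0.6588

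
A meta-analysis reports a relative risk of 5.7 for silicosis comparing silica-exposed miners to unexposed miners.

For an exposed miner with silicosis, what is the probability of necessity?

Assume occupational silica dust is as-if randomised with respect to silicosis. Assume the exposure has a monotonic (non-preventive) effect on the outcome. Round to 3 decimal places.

Under exogeneity and monotonicity, PN = (RR − 1) / RR = 1 − 1/RR.
PN = (5.7 − 1) / 5.7 = 4.7 / 5.7 ≈ 0.8246

PN ≈ 0.825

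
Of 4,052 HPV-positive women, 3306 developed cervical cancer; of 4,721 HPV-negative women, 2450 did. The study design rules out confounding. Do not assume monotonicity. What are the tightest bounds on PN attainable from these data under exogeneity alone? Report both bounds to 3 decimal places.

p₁ = P(outcome | exposed) = 3306/4052 = 0.81589
p₀ = P(outcome | unexposed) = 2450/4721 = 0.51896
Under exogeneity alone the bounds on PN are max{0,(p₁−p₀)/p₁} ≤ PN ≤ min{1,(1−p₀)/p₁}.
  lower = (p₁ − p₀)/p₁ = 0.29694 / 0.81589 ≈ 0.3639
  upper = min{1, (1 − p₀)/p₁} = 0.48104 / 0.81589 ≈ 0.5896

0.364 ≤ PN ≤ 0.590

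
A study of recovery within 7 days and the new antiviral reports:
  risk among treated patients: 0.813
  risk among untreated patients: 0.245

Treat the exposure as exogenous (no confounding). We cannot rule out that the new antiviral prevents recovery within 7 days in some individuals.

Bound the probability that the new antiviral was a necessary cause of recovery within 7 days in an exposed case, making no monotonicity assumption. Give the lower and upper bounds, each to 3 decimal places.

0.699 ≤ PN ≤ 0.929

Let p₁ = 0.813, p₀ = 0.245.
Under exogeneity alone the bounds on PN are max{0,(p₁−p₀)/p₁} ≤ PN ≤ min{1,(1−p₀)/p₁}.
  lower = (p₁ − p₀)/p₁ = 0.568 / 0.813 ≈ 0.6986
  upper = min{1, (1 − p₀)/p₁} = 0.755 / 0.813 ≈ 0.9287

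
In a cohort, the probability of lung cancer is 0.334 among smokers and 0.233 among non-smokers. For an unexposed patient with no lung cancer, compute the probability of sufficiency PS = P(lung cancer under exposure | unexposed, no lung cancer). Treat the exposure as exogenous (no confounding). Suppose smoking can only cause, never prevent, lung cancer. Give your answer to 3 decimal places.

PS ≈ 0.132

Let p₁ = 0.334, p₀ = 0.233.
Under exogeneity and monotonicity, PS = (p₁ − p₀) / (1 − p₀).
PS = (0.334 − 0.233) / (1 − 0.233) = 0.101 / 0.767 ≈ 0.1317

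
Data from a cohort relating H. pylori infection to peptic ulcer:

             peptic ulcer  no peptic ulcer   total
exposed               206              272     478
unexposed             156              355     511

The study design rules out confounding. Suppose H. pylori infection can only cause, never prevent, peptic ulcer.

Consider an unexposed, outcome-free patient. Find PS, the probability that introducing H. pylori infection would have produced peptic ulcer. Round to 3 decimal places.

p₁ = P(outcome | exposed) = 206/478 = 0.43096
p₀ = P(outcome | unexposed) = 156/511 = 0.30528
Under exogeneity and monotonicity, PS = (p₁ − p₀)/(1 − p₀).
PS = (0.43096 − 0.30528) / 0.69472 ≈ 0.1809

PS ≈ 0.181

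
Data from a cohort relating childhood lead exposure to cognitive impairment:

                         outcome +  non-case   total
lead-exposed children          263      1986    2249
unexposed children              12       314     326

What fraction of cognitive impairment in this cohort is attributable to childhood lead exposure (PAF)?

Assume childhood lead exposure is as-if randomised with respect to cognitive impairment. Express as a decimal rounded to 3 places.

p₁ = P(outcome | exposed) = 263/2249 = 0.11694
p₀ = P(outcome | unexposed) = 12/326 = 0.03681
Exposure prevalence π = 2249/2575 = 0.8734; overall risk P(Y=1) = 0.1068.
Under exogeneity, PAF = [P(Y=1) − p₀]/P(Y=1).
PAF = (0.1068 − 0.03681) / 0.1068 ≈ 0.6553

PAF ≈ 0.655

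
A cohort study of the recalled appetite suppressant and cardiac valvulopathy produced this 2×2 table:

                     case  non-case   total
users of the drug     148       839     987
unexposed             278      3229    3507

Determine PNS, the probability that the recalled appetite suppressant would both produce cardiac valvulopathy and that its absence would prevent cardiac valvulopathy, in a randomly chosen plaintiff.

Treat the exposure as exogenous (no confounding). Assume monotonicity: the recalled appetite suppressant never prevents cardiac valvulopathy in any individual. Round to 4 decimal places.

p₁ = P(outcome | exposed) = 148/987 = 0.14995
p₀ = P(outcome | unexposed) = 278/3507 = 0.07927
Under exogeneity and monotonicity, PNS = p₁ − p₀.
PNS = 0.14995 − 0.07927 = 0.070679

PNS ≈ 0.0707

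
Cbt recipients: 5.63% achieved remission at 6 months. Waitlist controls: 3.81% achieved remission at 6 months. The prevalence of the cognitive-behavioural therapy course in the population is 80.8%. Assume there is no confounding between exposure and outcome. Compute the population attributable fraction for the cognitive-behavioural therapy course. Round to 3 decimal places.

PAF ≈ 0.278

p₁ = 0.0563, p₀ = 0.0381.
Overall risk P(Y=1) = π·p₁ + (1−π)·p₀ = 0.808×0.0563 + 0.192×0.0381 = 0.052806.
Under exogeneity, PAF = [P(Y=1) − p₀] / P(Y=1).
PAF = (0.052806 − 0.0381) / 0.052806 ≈ 0.2785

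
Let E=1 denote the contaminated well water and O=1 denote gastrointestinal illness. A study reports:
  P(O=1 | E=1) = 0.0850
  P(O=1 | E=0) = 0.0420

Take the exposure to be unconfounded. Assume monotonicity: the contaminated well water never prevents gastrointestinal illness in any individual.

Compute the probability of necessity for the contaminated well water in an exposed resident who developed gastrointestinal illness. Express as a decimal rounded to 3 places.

PN ≈ 0.506

Let p₁ = 0.085, p₀ = 0.042.
Under exogeneity and monotonicity, PN = (p₁ − p₀) / p₁.
PN = (0.085 − 0.042) / 0.085 = 0.043 / 0.085 ≈ 0.5059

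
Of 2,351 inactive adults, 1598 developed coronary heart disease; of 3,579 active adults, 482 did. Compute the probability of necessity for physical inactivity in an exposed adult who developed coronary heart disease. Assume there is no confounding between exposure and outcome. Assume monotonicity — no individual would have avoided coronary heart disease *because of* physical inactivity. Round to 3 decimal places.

p₁ = P(outcome | exposed) = 1598/2351 = 0.67971
p₀ = P(outcome | unexposed) = 482/3579 = 0.13467
Under exogeneity and monotonicity, PN = (p₁ − p₀) / p₁.
PN = (0.67971 − 0.13467) / 0.67971 = 0.54504 / 0.67971 ≈ 0.8019

PN ≈ 0.802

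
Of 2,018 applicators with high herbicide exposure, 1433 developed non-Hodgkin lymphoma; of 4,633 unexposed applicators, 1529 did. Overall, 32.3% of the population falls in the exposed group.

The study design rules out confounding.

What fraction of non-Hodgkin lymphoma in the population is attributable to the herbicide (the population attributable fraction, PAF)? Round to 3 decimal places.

PAF ≈ 0.271

p₁ = P(outcome | exposed) = 1433/2018 = 0.71011
p₀ = P(outcome | unexposed) = 1529/4633 = 0.33002
Overall risk P(Y=1) = π·p₁ + (1−π)·p₀ = 0.323×0.71011 + 0.677×0.33002 = 0.45279.
Under exogeneity, PAF = [P(Y=1) − p₀] / P(Y=1).
PAF = (0.45279 − 0.33002) / 0.45279 ≈ 0.2711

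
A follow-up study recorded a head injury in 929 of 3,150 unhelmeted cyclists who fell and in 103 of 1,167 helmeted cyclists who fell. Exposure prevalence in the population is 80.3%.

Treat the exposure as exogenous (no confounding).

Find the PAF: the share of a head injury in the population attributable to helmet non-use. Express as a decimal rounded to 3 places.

p₁ = P(outcome | exposed) = 929/3150 = 0.29492
p₀ = P(outcome | unexposed) = 103/1167 = 0.08826
Overall risk P(Y=1) = π·p₁ + (1−π)·p₀ = 0.803×0.29492 + 0.197×0.08826 = 0.25421.
Under exogeneity, PAF = [P(Y=1) − p₀] / P(Y=1).
PAF = (0.25421 − 0.08826) / 0.25421 ≈ 0.6528

PAF ≈ 0.653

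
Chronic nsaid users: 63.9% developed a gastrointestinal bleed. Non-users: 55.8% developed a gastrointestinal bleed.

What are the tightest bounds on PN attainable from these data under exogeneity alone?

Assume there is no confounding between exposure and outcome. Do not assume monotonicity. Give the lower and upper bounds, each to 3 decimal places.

0.127 ≤ PN ≤ 0.692

p₁ = 0.639, p₀ = 0.558.
Under exogeneity alone the bounds on PN are max{0,(p₁−p₀)/p₁} ≤ PN ≤ min{1,(1−p₀)/p₁}.
  lower = (p₁ − p₀)/p₁ = 0.081 / 0.639 ≈ 0.1268
  upper = min{1, (1 − p₀)/p₁} = 0.442 / 0.639 ≈ 0.6917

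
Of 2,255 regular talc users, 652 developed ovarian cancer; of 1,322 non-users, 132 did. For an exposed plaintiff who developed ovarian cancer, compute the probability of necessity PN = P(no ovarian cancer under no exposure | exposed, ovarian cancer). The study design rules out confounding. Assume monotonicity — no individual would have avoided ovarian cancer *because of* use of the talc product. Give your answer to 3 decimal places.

PN ≈ 0.655

p₁ = P(outcome | exposed) = 652/2255 = 0.28914
p₀ = P(outcome | unexposed) = 132/1322 = 0.099849
Under exogeneity and monotonicity, PN = (p₁ − p₀) / p₁.
PN = (0.28914 − 0.099849) / 0.28914 = 0.18929 / 0.28914 ≈ 0.6547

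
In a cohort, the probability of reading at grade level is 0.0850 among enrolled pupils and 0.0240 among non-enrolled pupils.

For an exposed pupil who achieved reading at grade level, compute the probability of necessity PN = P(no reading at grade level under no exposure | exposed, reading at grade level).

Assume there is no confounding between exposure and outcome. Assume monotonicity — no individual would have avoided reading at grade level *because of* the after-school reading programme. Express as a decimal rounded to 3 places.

Let p₁ = 0.085, p₀ = 0.024.
Under exogeneity and monotonicity, PN = (p₁ − p₀) / p₁.
PN = (0.085 − 0.024) / 0.085 = 0.061 / 0.085 ≈ 0.7176

PN ≈ 0.718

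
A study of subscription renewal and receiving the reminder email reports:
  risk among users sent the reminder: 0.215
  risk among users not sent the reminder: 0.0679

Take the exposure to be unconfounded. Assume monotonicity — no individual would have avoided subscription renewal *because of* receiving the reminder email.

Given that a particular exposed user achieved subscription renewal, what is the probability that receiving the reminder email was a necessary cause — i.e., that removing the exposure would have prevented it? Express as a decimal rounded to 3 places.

Let p₁ = 0.215, p₀ = 0.0679.
Under exogeneity and monotonicity, PN = (p₁ − p₀) / p₁.
PN = (0.215 − 0.0679) / 0.215 = 0.1471 / 0.215 ≈ 0.6842

PN ≈ 0.684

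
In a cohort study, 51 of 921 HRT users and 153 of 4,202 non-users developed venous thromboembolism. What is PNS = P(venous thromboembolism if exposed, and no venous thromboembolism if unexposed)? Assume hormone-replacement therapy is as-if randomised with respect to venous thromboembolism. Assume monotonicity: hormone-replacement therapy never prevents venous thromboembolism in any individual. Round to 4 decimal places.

PNS ≈ 0.0190

p₁ = P(outcome | exposed) = 51/921 = 0.055375
p₀ = P(outcome | unexposed) = 153/4202 = 0.036411
Under exogeneity and monotonicity, PNS = p₁ − p₀.
PNS = 0.055375 − 0.036411 = 0.018963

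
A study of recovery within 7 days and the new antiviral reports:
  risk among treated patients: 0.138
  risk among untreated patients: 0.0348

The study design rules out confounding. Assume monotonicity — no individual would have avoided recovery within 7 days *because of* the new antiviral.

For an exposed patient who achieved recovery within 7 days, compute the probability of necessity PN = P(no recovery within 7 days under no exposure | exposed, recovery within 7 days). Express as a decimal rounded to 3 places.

PN ≈ 0.748

Let p₁ = 0.138, p₀ = 0.0348.
Under exogeneity and monotonicity, PN = (p₁ − p₀) / p₁.
PN = (0.138 − 0.0348) / 0.138 = 0.1032 / 0.138 ≈ 0.7478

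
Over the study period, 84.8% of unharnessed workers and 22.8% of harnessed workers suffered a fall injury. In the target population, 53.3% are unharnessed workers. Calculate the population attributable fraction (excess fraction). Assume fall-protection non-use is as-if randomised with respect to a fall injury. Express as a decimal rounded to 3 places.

PAF ≈ 0.592

p₁ = 0.848, p₀ = 0.228.
Overall risk P(Y=1) = π·p₁ + (1−π)·p₀ = 0.533×0.848 + 0.467×0.228 = 0.55846.
Under exogeneity, PAF = [P(Y=1) − p₀] / P(Y=1).
PAF = (0.55846 − 0.228) / 0.55846 ≈ 0.5917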